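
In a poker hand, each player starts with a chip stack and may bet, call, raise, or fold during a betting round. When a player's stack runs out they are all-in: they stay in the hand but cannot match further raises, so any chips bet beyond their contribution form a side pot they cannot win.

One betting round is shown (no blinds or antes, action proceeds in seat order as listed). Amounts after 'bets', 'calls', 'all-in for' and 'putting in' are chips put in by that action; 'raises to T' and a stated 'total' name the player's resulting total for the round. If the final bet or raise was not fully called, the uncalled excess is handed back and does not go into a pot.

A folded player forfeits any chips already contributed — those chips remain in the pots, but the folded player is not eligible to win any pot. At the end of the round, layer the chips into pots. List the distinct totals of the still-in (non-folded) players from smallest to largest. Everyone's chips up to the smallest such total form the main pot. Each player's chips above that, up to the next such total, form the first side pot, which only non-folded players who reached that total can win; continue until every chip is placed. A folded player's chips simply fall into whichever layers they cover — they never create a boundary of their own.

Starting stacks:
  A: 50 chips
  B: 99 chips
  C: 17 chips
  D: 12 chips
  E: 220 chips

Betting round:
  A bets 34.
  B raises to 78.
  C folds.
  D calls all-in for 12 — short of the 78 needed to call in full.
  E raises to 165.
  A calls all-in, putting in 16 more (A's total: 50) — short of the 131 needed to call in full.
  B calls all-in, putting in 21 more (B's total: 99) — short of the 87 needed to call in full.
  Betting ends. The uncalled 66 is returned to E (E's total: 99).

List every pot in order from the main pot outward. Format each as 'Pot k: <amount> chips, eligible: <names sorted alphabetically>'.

Contributions (after 66 returned to E): A=50, B=99, D=12, E=99
Folded: C
Pot levels (distinct totals of non-folded players): 12, 50, 99
Layer 1-12: 12 each from A, B, D, E = 12*4 = 48 chips; eligible A, B, D, E
Layer 13-50: 38 each from A, B, E = 38*3 = 114 chips; eligible A, B, E
Layer 51-99: 49 each from B, E = 49*2 = 98 chips; eligible B, E

Pot 1: 48 chips, eligible: A, B, D, E
Pot 2: 114 chips, eligible: A, B, E
Pot 3: 98 chips, eligible: B, E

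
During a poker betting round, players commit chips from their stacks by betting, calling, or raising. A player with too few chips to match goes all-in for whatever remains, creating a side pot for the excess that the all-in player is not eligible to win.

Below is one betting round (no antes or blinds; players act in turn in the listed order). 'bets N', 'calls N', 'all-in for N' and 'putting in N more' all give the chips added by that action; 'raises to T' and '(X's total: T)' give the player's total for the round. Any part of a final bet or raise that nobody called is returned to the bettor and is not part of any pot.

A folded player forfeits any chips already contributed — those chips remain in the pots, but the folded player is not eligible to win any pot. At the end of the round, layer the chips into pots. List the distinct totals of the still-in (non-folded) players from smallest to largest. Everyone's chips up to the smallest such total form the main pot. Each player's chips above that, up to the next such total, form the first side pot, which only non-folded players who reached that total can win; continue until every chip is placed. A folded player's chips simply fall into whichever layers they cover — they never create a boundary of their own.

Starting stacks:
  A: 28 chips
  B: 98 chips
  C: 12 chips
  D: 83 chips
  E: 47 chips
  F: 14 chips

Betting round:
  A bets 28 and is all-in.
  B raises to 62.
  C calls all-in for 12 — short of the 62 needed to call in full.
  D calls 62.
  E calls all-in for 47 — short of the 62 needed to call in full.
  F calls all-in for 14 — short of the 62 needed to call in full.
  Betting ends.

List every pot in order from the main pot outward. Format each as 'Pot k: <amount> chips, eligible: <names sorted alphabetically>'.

Pot 1: 72 chips, eligible: A, B, C, D, E, F
Pot 2: 10 chips, eligible: A, B, D, E, F
Pot 3: 56 chips, eligible: A, B, D, E
Pot 4: 57 chips, eligible: B, D, E
Pot 5: 30 chips, eligible: B, D

Derivation:
Contributions: A=28, B=62, C=12, D=62, E=47, F=14
Pot levels (distinct totals of non-folded players): 12, 14, 28, 47, 62
Layer 1-12: 12 each from A, B, C, D, E, F = 12*6 = 72 chips; eligible A, B, C, D, E, F
Layer 13-14: 2 each from A, B, D, E, F = 2*5 = 10 chips; eligible A, B, D, E, F
Layer 15-28: 14 each from A, B, D, E = 14*4 = 56 chips; eligible A, B, D, E
Layer 29-47: 19 each from B, D, E = 19*3 = 57 chips; eligible B, D, E
Layer 48-62: 15 each from B, D = 15*2 = 30 chips; eligible B, D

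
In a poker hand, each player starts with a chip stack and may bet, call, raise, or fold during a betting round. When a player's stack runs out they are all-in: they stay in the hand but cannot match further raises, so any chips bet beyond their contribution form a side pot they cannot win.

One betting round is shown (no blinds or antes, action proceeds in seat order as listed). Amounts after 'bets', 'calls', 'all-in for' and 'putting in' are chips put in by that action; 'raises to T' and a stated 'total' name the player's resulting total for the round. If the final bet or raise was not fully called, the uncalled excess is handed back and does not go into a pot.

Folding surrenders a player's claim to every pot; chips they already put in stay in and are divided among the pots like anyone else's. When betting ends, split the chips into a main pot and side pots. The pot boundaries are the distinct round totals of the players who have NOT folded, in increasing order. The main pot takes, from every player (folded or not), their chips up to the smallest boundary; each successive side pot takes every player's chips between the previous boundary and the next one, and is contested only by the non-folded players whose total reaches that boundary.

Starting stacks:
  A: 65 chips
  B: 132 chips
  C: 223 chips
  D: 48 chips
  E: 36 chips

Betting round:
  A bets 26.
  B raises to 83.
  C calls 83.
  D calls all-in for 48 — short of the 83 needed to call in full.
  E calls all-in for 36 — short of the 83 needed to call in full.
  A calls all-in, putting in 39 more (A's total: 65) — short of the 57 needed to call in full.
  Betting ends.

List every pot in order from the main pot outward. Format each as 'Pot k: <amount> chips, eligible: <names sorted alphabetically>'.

Pot 1: 180 chips, eligible: A, B, C, D, E
Pot 2: 48 chips, eligible: A, B, C, D
Pot 3: 51 chips, eligible: A, B, C
Pot 4: 36 chips, eligible: B, C

Derivation:
Contributions: A=65, B=83, C=83, D=48, E=36
Pot levels (distinct totals of non-folded players): 36, 48, 65, 83
Layer 1-36: 36 each from A, B, C, D, E = 36*5 = 180 chips; eligible A, B, C, D, E
Layer 37-48: 12 each from A, B, C, D = 12*4 = 48 chips; eligible A, B, C, D
Layer 49-65: 17 each from A, B, C = 17*3 = 51 chips; eligible A, B, C
Layer 66-83: 18 each from B, C = 18*2 = 36 chips; eligible B, C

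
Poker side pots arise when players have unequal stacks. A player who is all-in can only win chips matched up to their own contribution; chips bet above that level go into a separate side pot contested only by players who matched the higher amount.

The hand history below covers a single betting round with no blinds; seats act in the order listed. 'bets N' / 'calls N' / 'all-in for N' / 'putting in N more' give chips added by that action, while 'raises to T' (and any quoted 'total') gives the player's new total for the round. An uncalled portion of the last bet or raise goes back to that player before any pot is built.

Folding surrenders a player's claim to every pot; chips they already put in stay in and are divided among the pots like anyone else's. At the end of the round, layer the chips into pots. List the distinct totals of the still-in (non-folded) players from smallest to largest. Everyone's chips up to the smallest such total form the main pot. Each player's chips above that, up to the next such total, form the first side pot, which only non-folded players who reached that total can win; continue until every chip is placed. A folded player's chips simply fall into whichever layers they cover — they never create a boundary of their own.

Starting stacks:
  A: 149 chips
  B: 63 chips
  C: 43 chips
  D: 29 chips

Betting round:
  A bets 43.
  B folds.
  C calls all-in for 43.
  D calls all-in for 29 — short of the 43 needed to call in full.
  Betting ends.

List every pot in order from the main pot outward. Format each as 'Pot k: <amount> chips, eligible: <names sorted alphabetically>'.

Contributions: A=43, C=43, D=29
Folded: B
Pot levels (distinct totals of non-folded players): 29, 43
Layer 1-29: 29 each from A, C, D = 29*3 = 87 chips; eligible A, C, D
Layer 30-43: 14 each from A, C = 14*2 = 28 chips; eligible A, C

Pot 1: 87 chips, eligible: A, C, D
Pot 2: 28 chips, eligible: A, C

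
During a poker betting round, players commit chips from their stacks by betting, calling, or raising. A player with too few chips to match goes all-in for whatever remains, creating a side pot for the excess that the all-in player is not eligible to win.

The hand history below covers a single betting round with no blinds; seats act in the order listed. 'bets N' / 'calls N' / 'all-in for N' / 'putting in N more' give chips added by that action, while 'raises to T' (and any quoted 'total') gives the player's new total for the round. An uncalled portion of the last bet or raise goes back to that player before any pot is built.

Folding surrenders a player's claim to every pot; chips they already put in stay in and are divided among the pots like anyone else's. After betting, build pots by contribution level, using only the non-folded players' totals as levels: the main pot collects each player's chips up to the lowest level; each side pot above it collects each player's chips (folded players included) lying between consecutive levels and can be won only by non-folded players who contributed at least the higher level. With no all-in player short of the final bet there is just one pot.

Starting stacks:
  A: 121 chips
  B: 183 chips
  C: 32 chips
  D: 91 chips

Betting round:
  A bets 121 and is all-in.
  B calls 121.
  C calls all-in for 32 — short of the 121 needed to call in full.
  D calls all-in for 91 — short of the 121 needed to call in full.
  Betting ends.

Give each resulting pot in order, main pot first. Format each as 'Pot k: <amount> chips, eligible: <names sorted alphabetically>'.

Contributions: A=121, B=121, C=32, D=91
Pot levels (distinct totals of non-folded players): 32, 91, 121
Layer 1-32: 32 each from A, B, C, D = 32*4 = 128 chips; eligible A, B, C, D
Layer 33-91: 59 each from A, B, D = 59*3 = 177 chips; eligible A, B, D
Layer 92-121: 30 each from A, B = 30*2 = 60 chips; eligible A, B

Pot 1: 128 chips, eligible: A, B, C, D
Pot 2: 177 chips, eligible: A, B, D
Pot 3: 60 chips, eligible: A, B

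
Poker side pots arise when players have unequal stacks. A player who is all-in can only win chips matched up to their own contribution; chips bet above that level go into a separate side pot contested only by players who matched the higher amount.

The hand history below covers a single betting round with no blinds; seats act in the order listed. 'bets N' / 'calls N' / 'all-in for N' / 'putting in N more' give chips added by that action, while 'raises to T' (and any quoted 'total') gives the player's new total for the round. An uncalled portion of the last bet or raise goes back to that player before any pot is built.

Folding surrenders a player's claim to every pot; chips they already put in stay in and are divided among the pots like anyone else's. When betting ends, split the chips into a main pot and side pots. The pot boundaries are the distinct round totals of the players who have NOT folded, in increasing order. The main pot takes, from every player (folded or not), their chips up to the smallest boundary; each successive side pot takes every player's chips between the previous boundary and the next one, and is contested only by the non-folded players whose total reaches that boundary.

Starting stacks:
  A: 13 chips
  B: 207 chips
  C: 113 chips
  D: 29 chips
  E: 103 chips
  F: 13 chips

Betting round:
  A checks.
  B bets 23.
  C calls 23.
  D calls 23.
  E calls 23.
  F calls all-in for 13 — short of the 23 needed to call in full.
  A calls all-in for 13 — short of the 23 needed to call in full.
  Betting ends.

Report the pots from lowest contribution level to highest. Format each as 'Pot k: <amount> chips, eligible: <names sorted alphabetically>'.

Contributions: A=13, B=23, C=23, D=23, E=23, F=13
Pot levels (distinct totals of non-folded players): 13, 23
Layer 1-13: 13 each from A, B, C, D, E, F = 13*6 = 78 chips; eligible A, B, C, D, E, F
Layer 14-23: 10 each from B, C, D, E = 10*4 = 40 chips; eligible B, C, D, E

Pot 1: 78 chips, eligible: A, B, C, D, E, F
Pot 2: 40 chips, eligible: B, C, D, E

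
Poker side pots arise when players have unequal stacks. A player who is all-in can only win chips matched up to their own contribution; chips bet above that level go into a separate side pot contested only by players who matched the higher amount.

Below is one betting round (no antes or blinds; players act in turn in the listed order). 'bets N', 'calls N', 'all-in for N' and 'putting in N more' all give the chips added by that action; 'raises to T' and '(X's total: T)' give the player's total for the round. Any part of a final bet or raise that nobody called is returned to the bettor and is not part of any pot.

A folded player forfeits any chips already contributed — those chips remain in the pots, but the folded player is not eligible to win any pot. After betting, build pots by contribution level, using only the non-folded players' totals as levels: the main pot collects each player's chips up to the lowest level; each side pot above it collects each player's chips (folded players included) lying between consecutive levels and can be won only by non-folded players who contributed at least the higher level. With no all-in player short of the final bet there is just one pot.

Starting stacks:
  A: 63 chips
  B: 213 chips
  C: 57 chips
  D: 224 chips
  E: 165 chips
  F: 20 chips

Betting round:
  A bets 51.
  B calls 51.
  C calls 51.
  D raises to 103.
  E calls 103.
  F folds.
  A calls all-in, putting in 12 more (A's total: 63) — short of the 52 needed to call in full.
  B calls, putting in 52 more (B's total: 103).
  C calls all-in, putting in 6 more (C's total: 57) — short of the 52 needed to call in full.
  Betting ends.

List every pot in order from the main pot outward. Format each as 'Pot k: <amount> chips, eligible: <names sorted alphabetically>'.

Contributions: A=63, B=103, C=57, D=103, E=103
Folded: F
Pot levels (distinct totals of non-folded players): 57, 63, 103
Layer 1-57: 57 each from A, B, C, D, E = 57*5 = 285 chips; eligible A, B, C, D, E
Layer 58-63: 6 each from A, B, D, E = 6*4 = 24 chips; eligible A, B, D, E
Layer 64-103: 40 each from B, D, E = 40*3 = 120 chips; eligible B, D, E

Pot 1: 285 chips, eligible: A, B, C, D, E
Pot 2: 24 chips, eligible: A, B, D, E
Pot 3: 120 chips, eligible: B, D, E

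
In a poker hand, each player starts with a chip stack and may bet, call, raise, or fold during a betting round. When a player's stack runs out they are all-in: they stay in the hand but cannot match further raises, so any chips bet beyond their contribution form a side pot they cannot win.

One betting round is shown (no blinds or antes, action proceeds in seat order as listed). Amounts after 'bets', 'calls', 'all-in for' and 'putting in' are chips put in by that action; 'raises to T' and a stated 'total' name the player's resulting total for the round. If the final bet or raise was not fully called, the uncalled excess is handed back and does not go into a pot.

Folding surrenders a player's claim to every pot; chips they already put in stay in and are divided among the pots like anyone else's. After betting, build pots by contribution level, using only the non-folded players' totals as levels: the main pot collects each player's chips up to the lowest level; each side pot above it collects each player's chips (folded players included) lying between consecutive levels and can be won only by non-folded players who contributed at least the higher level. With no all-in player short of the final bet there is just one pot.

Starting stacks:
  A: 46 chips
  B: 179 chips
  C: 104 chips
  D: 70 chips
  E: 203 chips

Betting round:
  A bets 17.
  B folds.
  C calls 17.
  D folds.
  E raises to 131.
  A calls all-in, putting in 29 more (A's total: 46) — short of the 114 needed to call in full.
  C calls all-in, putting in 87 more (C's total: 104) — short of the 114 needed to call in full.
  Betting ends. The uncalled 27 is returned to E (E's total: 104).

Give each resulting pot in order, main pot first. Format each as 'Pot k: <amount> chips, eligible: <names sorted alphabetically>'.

Pot 1: 138 chips, eligible: A, C, E
Pot 2: 116 chips, eligible: C, E

Derivation:
Contributions (after 27 returned to E): A=46, C=104, E=104
Folded: B, D
Pot levels (distinct totals of non-folded players): 46, 104
Layer 1-46: 46 each from A, C, E = 46*3 = 138 chips; eligible A, C, E
Layer 47-104: 58 each from C, E = 58*2 = 116 chips; eligible C, E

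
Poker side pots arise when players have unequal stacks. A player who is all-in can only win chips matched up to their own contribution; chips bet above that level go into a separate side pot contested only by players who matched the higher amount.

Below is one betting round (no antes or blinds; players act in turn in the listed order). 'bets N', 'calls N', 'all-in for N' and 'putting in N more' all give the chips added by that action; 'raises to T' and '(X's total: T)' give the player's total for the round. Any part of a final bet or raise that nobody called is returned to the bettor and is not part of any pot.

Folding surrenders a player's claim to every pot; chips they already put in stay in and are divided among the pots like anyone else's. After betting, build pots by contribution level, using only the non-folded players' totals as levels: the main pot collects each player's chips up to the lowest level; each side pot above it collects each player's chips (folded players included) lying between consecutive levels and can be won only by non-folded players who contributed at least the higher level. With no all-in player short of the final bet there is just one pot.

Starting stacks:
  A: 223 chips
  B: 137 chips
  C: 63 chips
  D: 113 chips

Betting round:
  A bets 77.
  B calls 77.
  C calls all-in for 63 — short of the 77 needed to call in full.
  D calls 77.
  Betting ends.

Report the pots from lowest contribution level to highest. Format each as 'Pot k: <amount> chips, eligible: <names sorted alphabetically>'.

Contributions: A=77, B=77, C=63, D=77
Pot levels (distinct totals of non-folded players): 63, 77
Layer 1-63: 63 each from A, B, C, D = 63*4 = 252 chips; eligible A, B, C, D
Layer 64-77: 14 each from A, B, D = 14*3 = 42 chips; eligible A, B, D

Pot 1: 252 chips, eligible: A, B, C, D
Pot 2: 42 chips, eligible: A, B, D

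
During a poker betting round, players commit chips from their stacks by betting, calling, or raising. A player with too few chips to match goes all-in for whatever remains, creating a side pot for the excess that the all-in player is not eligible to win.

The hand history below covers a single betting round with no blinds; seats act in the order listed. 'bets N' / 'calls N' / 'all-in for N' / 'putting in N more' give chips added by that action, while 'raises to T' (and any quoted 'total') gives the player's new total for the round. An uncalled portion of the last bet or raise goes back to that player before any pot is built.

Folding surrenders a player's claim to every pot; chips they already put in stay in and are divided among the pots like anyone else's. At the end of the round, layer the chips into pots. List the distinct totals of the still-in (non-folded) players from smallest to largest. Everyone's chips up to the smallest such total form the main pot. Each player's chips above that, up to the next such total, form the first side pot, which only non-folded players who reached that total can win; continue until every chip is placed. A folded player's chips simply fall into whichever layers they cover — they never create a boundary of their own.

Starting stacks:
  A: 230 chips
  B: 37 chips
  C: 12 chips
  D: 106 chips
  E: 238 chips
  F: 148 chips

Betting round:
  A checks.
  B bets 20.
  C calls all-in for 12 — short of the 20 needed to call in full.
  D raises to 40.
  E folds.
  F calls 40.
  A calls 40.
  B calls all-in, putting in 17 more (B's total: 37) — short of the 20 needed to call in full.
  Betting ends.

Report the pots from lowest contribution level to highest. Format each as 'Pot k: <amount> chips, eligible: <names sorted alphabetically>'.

Pot 1: 60 chips, eligible: A, B, C, D, F
Pot 2: 100 chips, eligible: A, B, D, F
Pot 3: 9 chips, eligible: A, D, F

Derivation:
Contributions: A=40, B=37, C=12, D=40, F=40
Folded: E
Pot levels (distinct totals of non-folded players): 12, 37, 40
Layer 1-12: 12 each from A, B, C, D, F = 12*5 = 60 chips; eligible A, B, C, D, F
Layer 13-37: 25 each from A, B, D, F = 25*4 = 100 chips; eligible A, B, D, F
Layer 38-40: 3 each from A, D, F = 3*3 = 9 chips; eligible A, D, F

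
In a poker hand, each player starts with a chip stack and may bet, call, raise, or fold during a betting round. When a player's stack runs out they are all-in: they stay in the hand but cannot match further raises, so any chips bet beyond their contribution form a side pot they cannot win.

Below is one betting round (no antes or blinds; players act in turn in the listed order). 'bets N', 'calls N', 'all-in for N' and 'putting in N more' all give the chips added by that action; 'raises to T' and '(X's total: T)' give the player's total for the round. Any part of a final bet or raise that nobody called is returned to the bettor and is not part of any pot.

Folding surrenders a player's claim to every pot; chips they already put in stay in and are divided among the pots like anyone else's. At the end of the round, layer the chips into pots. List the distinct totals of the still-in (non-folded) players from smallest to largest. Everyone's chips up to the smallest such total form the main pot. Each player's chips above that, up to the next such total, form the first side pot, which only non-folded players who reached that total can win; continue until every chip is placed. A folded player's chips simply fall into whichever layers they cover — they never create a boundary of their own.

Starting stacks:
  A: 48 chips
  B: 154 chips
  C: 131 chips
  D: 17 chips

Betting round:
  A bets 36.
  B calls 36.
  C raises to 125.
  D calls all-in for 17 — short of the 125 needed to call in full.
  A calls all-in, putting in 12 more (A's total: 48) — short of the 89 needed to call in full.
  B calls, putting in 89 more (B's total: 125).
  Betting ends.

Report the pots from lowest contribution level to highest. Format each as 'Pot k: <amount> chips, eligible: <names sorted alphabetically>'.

Pot 1: 68 chips, eligible: A, B, C, D
Pot 2: 93 chips, eligible: A, B, C
Pot 3: 154 chips, eligible: B, C

Derivation:
Contributions: A=48, B=125, C=125, D=17
Pot levels (distinct totals of non-folded players): 17, 48, 125
Layer 1-17: 17 each from A, B, C, D = 17*4 = 68 chips; eligible A, B, C, D
Layer 18-48: 31 each from A, B, C = 31*3 = 93 chips; eligible A, B, C
Layer 49-125: 77 each from B, C = 77*2 = 154 chips; eligible B, C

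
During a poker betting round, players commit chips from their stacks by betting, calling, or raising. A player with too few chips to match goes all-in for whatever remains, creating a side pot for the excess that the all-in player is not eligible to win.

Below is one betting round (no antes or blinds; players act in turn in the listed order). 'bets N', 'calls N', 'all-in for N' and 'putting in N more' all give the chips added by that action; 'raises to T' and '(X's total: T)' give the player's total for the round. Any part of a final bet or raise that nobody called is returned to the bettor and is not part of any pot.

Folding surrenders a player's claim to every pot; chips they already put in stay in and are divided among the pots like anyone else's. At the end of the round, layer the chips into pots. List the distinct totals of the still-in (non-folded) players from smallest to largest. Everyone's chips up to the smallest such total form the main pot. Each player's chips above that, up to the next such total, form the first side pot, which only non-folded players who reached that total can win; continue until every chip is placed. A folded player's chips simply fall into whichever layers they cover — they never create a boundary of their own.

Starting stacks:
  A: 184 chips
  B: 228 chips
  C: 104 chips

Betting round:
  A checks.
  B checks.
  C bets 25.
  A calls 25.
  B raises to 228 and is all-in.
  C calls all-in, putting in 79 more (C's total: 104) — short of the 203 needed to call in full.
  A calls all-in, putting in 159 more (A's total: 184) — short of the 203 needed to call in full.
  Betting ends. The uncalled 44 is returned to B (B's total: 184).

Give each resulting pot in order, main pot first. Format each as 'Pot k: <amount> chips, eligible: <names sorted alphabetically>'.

Contributions (after 44 returned to B): A=184, B=184, C=104
Pot levels (distinct totals of non-folded players): 104, 184
Layer 1-104: 104 each from A, B, C = 104*3 = 312 chips; eligible A, B, C
Layer 105-184: 80 each from A, B = 80*2 = 160 chips; eligible A, B

Pot 1: 312 chips, eligible: A, B, C
Pot 2: 160 chips, eligible: A, B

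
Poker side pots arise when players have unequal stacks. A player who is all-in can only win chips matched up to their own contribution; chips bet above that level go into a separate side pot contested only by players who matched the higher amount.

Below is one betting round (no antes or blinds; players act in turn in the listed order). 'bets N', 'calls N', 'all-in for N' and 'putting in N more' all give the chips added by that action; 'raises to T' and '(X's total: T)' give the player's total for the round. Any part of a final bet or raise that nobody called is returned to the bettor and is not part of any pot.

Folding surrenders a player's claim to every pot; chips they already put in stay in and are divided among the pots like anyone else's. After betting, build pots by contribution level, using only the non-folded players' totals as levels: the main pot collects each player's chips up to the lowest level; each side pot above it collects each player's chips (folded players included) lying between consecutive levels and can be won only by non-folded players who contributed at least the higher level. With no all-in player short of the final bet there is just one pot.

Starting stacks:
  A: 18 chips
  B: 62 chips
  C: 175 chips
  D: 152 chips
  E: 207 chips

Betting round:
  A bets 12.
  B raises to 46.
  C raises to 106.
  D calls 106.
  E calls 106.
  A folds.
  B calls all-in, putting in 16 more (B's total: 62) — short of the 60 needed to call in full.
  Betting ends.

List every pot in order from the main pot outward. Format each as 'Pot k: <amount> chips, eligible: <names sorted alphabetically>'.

Pot 1: 260 chips, eligible: B, C, D, E
Pot 2: 132 chips, eligible: C, D, E

Derivation:
Contributions: A=12, B=62, C=106, D=106, E=106
Folded: A
Pot levels (distinct totals of non-folded players): 62, 106
Layer 1-62: A 12 + B 62 + C 62 + D 62 + E 62 = 260 chips; eligible B, C, D, E
Layer 63-106: 44 each from C, D, E = 44*3 = 132 chips; eligible C, D, E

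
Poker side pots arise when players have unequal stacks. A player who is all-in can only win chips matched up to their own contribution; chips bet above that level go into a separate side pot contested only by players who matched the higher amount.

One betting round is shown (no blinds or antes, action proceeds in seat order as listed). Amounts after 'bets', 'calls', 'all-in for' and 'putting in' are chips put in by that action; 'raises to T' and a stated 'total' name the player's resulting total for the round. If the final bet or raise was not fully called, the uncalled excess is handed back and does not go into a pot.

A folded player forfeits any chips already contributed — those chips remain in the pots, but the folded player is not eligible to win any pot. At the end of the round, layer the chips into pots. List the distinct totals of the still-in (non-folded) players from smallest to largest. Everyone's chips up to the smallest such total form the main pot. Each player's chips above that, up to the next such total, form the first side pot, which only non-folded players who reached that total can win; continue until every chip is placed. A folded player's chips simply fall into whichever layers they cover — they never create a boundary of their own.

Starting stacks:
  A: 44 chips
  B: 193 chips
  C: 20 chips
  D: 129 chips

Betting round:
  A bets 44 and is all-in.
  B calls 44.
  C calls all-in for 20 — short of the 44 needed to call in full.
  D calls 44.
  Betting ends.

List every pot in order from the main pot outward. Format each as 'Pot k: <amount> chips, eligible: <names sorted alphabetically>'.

Contributions: A=44, B=44, C=20, D=44
Pot levels (distinct totals of non-folded players): 20, 44
Layer 1-20: 20 each from A, B, C, D = 20*4 = 80 chips; eligible A, B, C, D
Layer 21-44: 24 each from A, B, D = 24*3 = 72 chips; eligible A, B, D

Pot 1: 80 chips, eligible: A, B, C, D
Pot 2: 72 chips, eligible: A, B, D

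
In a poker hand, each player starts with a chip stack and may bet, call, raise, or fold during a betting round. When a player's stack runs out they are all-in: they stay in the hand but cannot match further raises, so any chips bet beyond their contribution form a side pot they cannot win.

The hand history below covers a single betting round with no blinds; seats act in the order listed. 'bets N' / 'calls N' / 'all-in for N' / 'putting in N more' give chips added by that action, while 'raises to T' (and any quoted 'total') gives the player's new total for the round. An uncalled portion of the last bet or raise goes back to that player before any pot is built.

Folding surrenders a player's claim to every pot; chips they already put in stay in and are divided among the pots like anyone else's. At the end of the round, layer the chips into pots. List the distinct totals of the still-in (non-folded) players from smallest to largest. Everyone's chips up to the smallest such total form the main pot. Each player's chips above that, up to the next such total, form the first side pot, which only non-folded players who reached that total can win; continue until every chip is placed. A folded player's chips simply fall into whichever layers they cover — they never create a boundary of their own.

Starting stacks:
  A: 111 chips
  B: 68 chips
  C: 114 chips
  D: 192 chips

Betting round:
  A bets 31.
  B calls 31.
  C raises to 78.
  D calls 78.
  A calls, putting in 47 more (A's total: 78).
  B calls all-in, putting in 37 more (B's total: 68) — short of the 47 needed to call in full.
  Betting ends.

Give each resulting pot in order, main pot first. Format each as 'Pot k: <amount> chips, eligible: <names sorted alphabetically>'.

Pot 1: 272 chips, eligible: A, B, C, D
Pot 2: 30 chips, eligible: A, C, D

Derivation:
Contributions: A=78, B=68, C=78, D=78
Pot levels (distinct totals of non-folded players): 68, 78
Layer 1-68: 68 each from A, B, C, D = 68*4 = 272 chips; eligible A, B, C, D
Layer 69-78: 10 each from A, C, D = 10*3 = 30 chips; eligible A, C, D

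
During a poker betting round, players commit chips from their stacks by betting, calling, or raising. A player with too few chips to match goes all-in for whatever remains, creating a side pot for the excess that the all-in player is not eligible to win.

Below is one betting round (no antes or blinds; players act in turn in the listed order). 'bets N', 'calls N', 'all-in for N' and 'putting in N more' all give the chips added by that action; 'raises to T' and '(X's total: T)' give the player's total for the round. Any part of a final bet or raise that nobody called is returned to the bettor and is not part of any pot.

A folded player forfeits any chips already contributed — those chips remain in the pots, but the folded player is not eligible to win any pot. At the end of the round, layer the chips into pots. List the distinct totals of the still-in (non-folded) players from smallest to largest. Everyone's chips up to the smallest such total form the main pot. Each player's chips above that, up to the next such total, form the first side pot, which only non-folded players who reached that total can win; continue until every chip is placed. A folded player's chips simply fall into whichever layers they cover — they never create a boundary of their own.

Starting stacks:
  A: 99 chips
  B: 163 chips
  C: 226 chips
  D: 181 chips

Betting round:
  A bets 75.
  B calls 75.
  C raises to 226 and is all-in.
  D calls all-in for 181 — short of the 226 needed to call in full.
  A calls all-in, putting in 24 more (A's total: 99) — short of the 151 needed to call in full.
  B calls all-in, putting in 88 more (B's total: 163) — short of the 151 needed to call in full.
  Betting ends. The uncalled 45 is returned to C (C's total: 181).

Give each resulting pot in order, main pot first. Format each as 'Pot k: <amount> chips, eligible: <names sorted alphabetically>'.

Contributions (after 45 returned to C): A=99, B=163, C=181, D=181
Pot levels (distinct totals of non-folded players): 99, 163, 181
Layer 1-99: 99 each from A, B, C, D = 99*4 = 396 chips; eligible A, B, C, D
Layer 100-163: 64 each from B, C, D = 64*3 = 192 chips; eligible B, C, D
Layer 164-181: 18 each from C, D = 18*2 = 36 chips; eligible C, D

Pot 1: 396 chips, eligible: A, B, C, D
Pot 2: 192 chips, eligible: B, C, D
Pot 3: 36 chips, eligible: C, D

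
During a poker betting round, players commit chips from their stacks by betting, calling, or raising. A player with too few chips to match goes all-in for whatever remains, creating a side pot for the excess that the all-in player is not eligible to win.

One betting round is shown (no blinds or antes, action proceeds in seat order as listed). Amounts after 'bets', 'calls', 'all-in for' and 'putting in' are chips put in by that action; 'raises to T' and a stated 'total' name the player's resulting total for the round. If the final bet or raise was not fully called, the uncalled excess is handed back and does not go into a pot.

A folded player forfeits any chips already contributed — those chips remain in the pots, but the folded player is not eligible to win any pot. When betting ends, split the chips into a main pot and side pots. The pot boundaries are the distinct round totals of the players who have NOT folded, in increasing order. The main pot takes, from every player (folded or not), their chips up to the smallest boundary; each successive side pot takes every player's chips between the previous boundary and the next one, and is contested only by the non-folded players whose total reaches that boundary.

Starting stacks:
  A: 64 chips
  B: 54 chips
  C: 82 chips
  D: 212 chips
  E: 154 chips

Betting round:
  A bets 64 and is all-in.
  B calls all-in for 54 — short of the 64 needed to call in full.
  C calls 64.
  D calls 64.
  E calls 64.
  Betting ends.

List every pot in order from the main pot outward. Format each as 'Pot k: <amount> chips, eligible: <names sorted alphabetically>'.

Contributions: A=64, B=54, C=64, D=64, E=64
Pot levels (distinct totals of non-folded players): 54, 64
Layer 1-54: 54 each from A, B, C, D, E = 54*5 = 270 chips; eligible A, B, C, D, E
Layer 55-64: 10 each from A, C, D, E = 10*4 = 40 chips; eligible A, C, D, E

Pot 1: 270 chips, eligible: A, B, C, D, E
Pot 2: 40 chips, eligible: A, C, D, E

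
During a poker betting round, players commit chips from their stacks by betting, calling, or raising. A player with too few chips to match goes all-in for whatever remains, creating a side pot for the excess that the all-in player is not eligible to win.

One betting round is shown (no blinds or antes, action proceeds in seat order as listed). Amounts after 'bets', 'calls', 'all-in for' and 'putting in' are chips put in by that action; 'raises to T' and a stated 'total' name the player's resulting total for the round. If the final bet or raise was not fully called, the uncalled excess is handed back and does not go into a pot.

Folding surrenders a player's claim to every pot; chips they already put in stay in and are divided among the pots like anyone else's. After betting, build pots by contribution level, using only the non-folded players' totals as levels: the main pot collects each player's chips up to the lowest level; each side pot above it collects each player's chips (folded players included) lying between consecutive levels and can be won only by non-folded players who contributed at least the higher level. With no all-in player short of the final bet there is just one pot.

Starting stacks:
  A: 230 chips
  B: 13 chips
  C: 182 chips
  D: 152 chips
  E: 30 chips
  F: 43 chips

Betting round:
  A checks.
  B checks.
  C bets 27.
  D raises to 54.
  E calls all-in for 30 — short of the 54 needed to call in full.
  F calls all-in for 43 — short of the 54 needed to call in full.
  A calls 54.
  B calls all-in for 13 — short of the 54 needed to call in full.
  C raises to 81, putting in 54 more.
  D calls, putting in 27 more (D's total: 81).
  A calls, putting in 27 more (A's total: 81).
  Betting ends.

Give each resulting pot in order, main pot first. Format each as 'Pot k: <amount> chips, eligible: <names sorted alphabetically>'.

Pot 1: 78 chips, eligible: A, B, C, D, E, F
Pot 2: 85 chips, eligible: A, C, D, E, F
Pot 3: 52 chips, eligible: A, C, D, F
Pot 4: 114 chips, eligible: A, C, D

Derivation:
Contributions: A=81, B=13, C=81, D=81, E=30, F=43
Pot levels (distinct totals of non-folded players): 13, 30, 43, 81
Layer 1-13: 13 each from A, B, C, D, E, F = 13*6 = 78 chips; eligible A, B, C, D, E, F
Layer 14-30: 17 each from A, C, D, E, F = 17*5 = 85 chips; eligible A, C, D, E, F
Layer 31-43: 13 each from A, C, D, F = 13*4 = 52 chips; eligible A, C, D, F
Layer 44-81: 38 each from A, C, D = 38*3 = 114 chips; eligible A, C, D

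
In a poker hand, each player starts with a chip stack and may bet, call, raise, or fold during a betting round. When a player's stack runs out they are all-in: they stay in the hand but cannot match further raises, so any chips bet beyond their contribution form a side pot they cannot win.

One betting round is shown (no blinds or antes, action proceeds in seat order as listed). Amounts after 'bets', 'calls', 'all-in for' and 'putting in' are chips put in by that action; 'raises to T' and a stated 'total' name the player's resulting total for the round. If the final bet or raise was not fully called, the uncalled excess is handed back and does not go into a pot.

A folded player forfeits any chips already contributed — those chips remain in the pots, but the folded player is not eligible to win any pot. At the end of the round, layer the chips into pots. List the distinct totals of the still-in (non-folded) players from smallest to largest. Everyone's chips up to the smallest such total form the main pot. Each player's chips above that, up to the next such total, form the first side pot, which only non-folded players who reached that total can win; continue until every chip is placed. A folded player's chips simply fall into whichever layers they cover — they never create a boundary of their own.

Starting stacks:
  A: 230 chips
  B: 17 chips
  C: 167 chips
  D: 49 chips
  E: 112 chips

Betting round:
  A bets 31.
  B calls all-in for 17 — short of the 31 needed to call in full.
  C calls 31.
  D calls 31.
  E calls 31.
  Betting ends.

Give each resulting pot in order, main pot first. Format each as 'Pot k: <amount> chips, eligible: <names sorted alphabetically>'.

Pot 1: 85 chips, eligible: A, B, C, D, E
Pot 2: 56 chips, eligible: A, C, D, E

Derivation:
Contributions: A=31, B=17, C=31, D=31, E=31
Pot levels (distinct totals of non-folded players): 17, 31
Layer 1-17: 17 each from A, B, C, D, E = 17*5 = 85 chips; eligible A, B, C, D, E
Layer 18-31: 14 each from A, C, D, E = 14*4 = 56 chips; eligible A, C, D, E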